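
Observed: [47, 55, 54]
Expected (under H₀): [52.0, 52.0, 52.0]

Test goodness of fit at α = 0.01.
Chi-square goodness of fit test:
H₀: observed counts match expected distribution
H₁: observed counts differ from expected distribution
df = k - 1 = 2
χ² = Σ(O - E)²/E
   = (47 - 52.0)²/52.0 + (55 - 52.0)²/52.0 + (54 - 52.0)²/52.0
   = 0.481 + 0.173 + 0.077
   = 0.73
p-value = 0.6939

Since p-value > α = 0.01, we fail to reject H₀.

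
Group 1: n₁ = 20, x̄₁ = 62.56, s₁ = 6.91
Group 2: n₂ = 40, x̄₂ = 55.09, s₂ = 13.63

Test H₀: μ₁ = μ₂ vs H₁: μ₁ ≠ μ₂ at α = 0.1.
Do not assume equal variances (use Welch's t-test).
Welch's two-sample t-test:
H₀: μ₁ = μ₂
H₁: μ₁ ≠ μ₂
s₁²/n₁ = 6.91²/20 = 2.3874,  s₂²/n₂ = 13.63²/40 = 4.6444
SE = √(s₁²/n₁ + s₂²/n₂) = √(2.3874 + 4.6444) = 2.6518
df (Welch-Satterthwaite) = (s₁²/n₁ + s₂²/n₂)² / [(s₁²/n₁)²/(n₁-1) + (s₂²/n₂)²/(n₂-1)] ≈ 57.96
t = (x̄₁ - x̄₂) / SE = (62.56 - 55.09) / 2.6518 = 7.47 / 2.6518 = 2.817
p-value = 0.0066

Since p-value < α = 0.1, we reject H₀.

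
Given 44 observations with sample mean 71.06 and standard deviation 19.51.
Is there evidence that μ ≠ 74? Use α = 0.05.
One-sample t-test:
H₀: μ = 74
H₁: μ ≠ 74
df = n - 1 = 43
t = (x̄ - μ₀) / (s/√n) = (71.06 - 74) / (19.51/√44) = -1.000
p-value = 0.3231

Since p-value > α = 0.05, we fail to reject H₀.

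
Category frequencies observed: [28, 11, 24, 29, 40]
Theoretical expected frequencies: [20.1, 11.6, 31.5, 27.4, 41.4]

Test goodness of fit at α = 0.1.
Chi-square goodness of fit test:
H₀: observed counts match expected distribution
H₁: observed counts differ from expected distribution
df = k - 1 = 4
χ² = Σ(O - E)²/E
   = (28 - 20.1)²/20.1 + (11 - 11.6)²/11.6 + (24 - 31.5)²/31.5 + (29 - 27.4)²/27.4 + (40 - 41.4)²/41.4
   = 3.105 + 0.031 + 1.786 + 0.093 + 0.047
   = 5.06
p-value = 0.2809

Since p-value > α = 0.1, we fail to reject H₀.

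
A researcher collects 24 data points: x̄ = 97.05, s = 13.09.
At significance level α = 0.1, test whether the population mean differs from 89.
One-sample t-test:
H₀: μ = 89
H₁: μ ≠ 89
df = n - 1 = 23
t = (x̄ - μ₀) / (s/√n) = (97.05 - 89) / (13.09/√24) = 3.013
p-value = 0.0062

Since p-value < α = 0.1, we reject H₀.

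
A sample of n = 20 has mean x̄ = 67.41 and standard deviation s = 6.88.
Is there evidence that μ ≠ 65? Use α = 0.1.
One-sample t-test:
H₀: μ = 65
H₁: μ ≠ 65
df = n - 1 = 19
t = (x̄ - μ₀) / (s/√n) = (67.41 - 65) / (6.88/√20) = 1.567
p-value = 0.1337

Since p-value > α = 0.1, we fail to reject H₀.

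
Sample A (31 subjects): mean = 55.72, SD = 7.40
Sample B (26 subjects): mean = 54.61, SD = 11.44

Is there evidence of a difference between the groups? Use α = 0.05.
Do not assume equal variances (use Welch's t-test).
Welch's two-sample t-test:
H₀: μ₁ = μ₂
H₁: μ₁ ≠ μ₂
s₁²/n₁ = 7.40²/31 = 1.7665,  s₂²/n₂ = 11.44²/26 = 5.0336
SE = √(s₁²/n₁ + s₂²/n₂) = √(1.7665 + 5.0336) = 2.6077
df (Welch-Satterthwaite) = (s₁²/n₁ + s₂²/n₂)² / [(s₁²/n₁)²/(n₁-1) + (s₂²/n₂)²/(n₂-1)] ≈ 41.38
t = (x̄₁ - x̄₂) / SE = (55.72 - 54.61) / 2.6077 = 1.11 / 2.6077 = 0.426
p-value = 0.6726

Since p-value > α = 0.05, we fail to reject H₀.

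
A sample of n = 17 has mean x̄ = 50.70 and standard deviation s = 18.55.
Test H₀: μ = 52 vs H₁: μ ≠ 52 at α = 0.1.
One-sample t-test:
H₀: μ = 52
H₁: μ ≠ 52
df = n - 1 = 16
t = (x̄ - μ₀) / (s/√n) = (50.70 - 52) / (18.55/√17) = -0.289
p-value = 0.7763

Since p-value > α = 0.1, we fail to reject H₀.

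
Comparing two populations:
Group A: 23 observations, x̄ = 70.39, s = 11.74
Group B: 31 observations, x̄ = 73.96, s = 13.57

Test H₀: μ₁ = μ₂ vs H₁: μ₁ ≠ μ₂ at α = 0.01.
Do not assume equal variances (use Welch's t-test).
Welch's two-sample t-test:
H₀: μ₁ = μ₂
H₁: μ₁ ≠ μ₂
s₁²/n₁ = 11.74²/23 = 5.9925,  s₂²/n₂ = 13.57²/31 = 5.9402
SE = √(s₁²/n₁ + s₂²/n₂) = √(5.9925 + 5.9402) = 3.4544
df (Welch-Satterthwaite) = (s₁²/n₁ + s₂²/n₂)² / [(s₁²/n₁)²/(n₁-1) + (s₂²/n₂)²/(n₂-1)] ≈ 50.70
t = (x̄₁ - x̄₂) / SE = (70.39 - 73.96) / 3.4544 = -3.57 / 3.4544 = -1.033
p-value = 0.3063

Since p-value > α = 0.01, we fail to reject H₀.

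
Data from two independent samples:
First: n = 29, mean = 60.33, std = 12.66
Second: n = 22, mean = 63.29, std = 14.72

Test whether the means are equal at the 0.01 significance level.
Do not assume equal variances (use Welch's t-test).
Welch's two-sample t-test:
H₀: μ₁ = μ₂
H₁: μ₁ ≠ μ₂
s₁²/n₁ = 12.66²/29 = 5.5267,  s₂²/n₂ = 14.72²/22 = 9.8490
SE = √(s₁²/n₁ + s₂²/n₂) = √(5.5267 + 9.8490) = 3.9212
df (Welch-Satterthwaite) = (s₁²/n₁ + s₂²/n₂)² / [(s₁²/n₁)²/(n₁-1) + (s₂²/n₂)²/(n₂-1)] ≈ 41.40
t = (x̄₁ - x̄₂) / SE = (60.33 - 63.29) / 3.9212 = -2.96 / 3.9212 = -0.755
p-value = 0.4546

Since p-value > α = 0.01, we fail to reject H₀.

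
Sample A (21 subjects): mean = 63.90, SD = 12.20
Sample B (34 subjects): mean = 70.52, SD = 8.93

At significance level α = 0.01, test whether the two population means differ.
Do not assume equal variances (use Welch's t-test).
Welch's two-sample t-test:
H₀: μ₁ = μ₂
H₁: μ₁ ≠ μ₂
s₁²/n₁ = 12.20²/21 = 7.0876,  s₂²/n₂ = 8.93²/34 = 2.3454
SE = √(s₁²/n₁ + s₂²/n₂) = √(7.0876 + 2.3454) = 3.0713
df (Welch-Satterthwaite) = (s₁²/n₁ + s₂²/n₂)² / [(s₁²/n₁)²/(n₁-1) + (s₂²/n₂)²/(n₂-1)] ≈ 33.22
t = (x̄₁ - x̄₂) / SE = (63.90 - 70.52) / 3.0713 = -6.62 / 3.0713 = -2.155
p-value = 0.0385

Since p-value > α = 0.01, we fail to reject H₀.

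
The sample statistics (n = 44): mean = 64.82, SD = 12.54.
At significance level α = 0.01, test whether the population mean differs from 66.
One-sample t-test:
H₀: μ = 66
H₁: μ ≠ 66
df = n - 1 = 43
t = (x̄ - μ₀) / (s/√n) = (64.82 - 66) / (12.54/√44) = -0.624
p-value = 0.5358

Since p-value > α = 0.01, we fail to reject H₀.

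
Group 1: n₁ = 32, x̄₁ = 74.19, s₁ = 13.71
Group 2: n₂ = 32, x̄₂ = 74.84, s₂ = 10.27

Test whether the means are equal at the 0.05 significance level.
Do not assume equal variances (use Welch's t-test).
Welch's two-sample t-test:
H₀: μ₁ = μ₂
H₁: μ₁ ≠ μ₂
s₁²/n₁ = 13.71²/32 = 5.8739,  s₂²/n₂ = 10.27²/32 = 3.2960
SE = √(s₁²/n₁ + s₂²/n₂) = √(5.8739 + 3.2960) = 3.0282
df (Welch-Satterthwaite) = (s₁²/n₁ + s₂²/n₂)² / [(s₁²/n₁)²/(n₁-1) + (s₂²/n₂)²/(n₂-1)] ≈ 57.46
t = (x̄₁ - x̄₂) / SE = (74.19 - 74.84) / 3.0282 = -0.65 / 3.0282 = -0.215
p-value = 0.8308

Since p-value > α = 0.05, we fail to reject H₀.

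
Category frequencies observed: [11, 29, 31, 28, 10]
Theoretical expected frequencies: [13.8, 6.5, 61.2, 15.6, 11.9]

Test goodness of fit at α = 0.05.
Chi-square goodness of fit test:
H₀: observed counts match expected distribution
H₁: observed counts differ from expected distribution
df = k - 1 = 4
χ² = Σ(O - E)²/E
   = (11 - 13.8)²/13.8 + (29 - 6.5)²/6.5 + (31 - 61.2)²/61.2 + (28 - 15.6)²/15.6 + (10 - 11.9)²/11.9
   = 0.568 + 77.885 + 14.903 + 9.856 + 0.303
   = 103.52
p-value < 0.0001

Since p-value < α = 0.05, we reject H₀.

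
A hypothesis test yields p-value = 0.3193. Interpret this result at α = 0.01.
Since p = 0.3193 > α = 0.01, fail to reject H₀.
There is insufficient evidence to reject the null hypothesis; the result is not statistically significant at the 0.01 level.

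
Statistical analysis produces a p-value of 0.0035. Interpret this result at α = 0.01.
Since p = 0.0035 < α = 0.01, reject H₀.
There is sufficient evidence to reject the null hypothesis; the result is statistically significant at the 0.01 level.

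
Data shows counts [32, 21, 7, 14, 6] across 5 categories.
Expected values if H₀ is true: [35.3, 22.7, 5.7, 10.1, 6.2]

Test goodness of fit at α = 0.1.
Chi-square goodness of fit test:
H₀: observed counts match expected distribution
H₁: observed counts differ from expected distribution
df = k - 1 = 4
χ² = Σ(O - E)²/E
   = (32 - 35.3)²/35.3 + (21 - 22.7)²/22.7 + (7 - 5.7)²/5.7 + (14 - 10.1)²/10.1 + (6 - 6.2)²/6.2
   = 0.308 + 0.127 + 0.296 + 1.506 + 0.006
   = 2.24
p-value = 0.6909

Since p-value > α = 0.1, we fail to reject H₀.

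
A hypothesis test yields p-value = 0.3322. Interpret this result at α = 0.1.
Since p = 0.3322 > α = 0.1, fail to reject H₀.
There is insufficient evidence to reject the null hypothesis; the result is not statistically significant at the 0.1 level.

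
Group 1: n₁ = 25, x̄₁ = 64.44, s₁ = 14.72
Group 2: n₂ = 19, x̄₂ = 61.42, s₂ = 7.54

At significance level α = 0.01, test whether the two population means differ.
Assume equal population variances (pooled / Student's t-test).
Student's two-sample t-test (equal variances):
H₀: μ₁ = μ₂
H₁: μ₁ ≠ μ₂
df = n₁ + n₂ - 2 = 42
Pooled variance s_p² = [(n₁-1)s₁² + (n₂-1)s₂²] / (n₁ + n₂ - 2) = [(24)(14.72²) + (18)(7.54²)] / 42 = 148.1812
SE = √(s_p²(1/n₁ + 1/n₂)) = √(148.1812 × (1/25 + 1/19)) = 3.7049
t = (x̄₁ - x̄₂) / SE = (64.44 - 61.42) / 3.7049 = 3.02 / 3.7049 = 0.815
p-value = 0.4196

Since p-value > α = 0.01, we fail to reject H₀.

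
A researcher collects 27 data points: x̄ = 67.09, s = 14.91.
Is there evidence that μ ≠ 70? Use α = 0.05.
One-sample t-test:
H₀: μ = 70
H₁: μ ≠ 70
df = n - 1 = 26
t = (x̄ - μ₀) / (s/√n) = (67.09 - 70) / (14.91/√27) = -1.014
p-value = 0.3199

Since p-value > α = 0.05, we fail to reject H₀.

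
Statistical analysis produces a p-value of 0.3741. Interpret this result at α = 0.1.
Since p = 0.3741 > α = 0.1, fail to reject H₀.
There is insufficient evidence to reject the null hypothesis; the result is not statistically significant at the 0.1 level.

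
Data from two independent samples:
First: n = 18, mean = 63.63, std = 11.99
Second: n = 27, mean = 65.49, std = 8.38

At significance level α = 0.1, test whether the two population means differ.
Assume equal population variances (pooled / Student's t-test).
Student's two-sample t-test (equal variances):
H₀: μ₁ = μ₂
H₁: μ₁ ≠ μ₂
df = n₁ + n₂ - 2 = 43
Pooled variance s_p² = [(n₁-1)s₁² + (n₂-1)s₂²] / (n₁ + n₂ - 2) = [(17)(11.99²) + (26)(8.38²)] / 43 = 99.2967
SE = √(s_p²(1/n₁ + 1/n₂)) = √(99.2967 × (1/18 + 1/27)) = 3.0322
t = (x̄₁ - x̄₂) / SE = (63.63 - 65.49) / 3.0322 = -1.86 / 3.0322 = -0.613
p-value = 0.5428

Since p-value > α = 0.1, we fail to reject H₀.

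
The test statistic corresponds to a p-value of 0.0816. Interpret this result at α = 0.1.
Since p = 0.0816 < α = 0.1, reject H₀.
There is sufficient evidence to reject the null hypothesis; the result is statistically significant at the 0.1 level.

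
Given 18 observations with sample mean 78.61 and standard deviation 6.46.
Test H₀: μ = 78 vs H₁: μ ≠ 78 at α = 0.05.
One-sample t-test:
H₀: μ = 78
H₁: μ ≠ 78
df = n - 1 = 17
t = (x̄ - μ₀) / (s/√n) = (78.61 - 78) / (6.46/√18) = 0.401
p-value = 0.6937

Since p-value > α = 0.05, we fail to reject H₀.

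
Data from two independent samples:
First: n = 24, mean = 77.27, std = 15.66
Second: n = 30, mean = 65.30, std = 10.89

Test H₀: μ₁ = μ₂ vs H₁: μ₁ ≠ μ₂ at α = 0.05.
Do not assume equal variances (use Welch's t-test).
Welch's two-sample t-test:
H₀: μ₁ = μ₂
H₁: μ₁ ≠ μ₂
s₁²/n₁ = 15.66²/24 = 10.2181,  s₂²/n₂ = 10.89²/30 = 3.9531
SE = √(s₁²/n₁ + s₂²/n₂) = √(10.2181 + 3.9531) = 3.7645
df (Welch-Satterthwaite) = (s₁²/n₁ + s₂²/n₂)² / [(s₁²/n₁)²/(n₁-1) + (s₂²/n₂)²/(n₂-1)] ≈ 39.54
t = (x̄₁ - x̄₂) / SE = (77.27 - 65.30) / 3.7645 = 11.97 / 3.7645 = 3.180
p-value = 0.0029

Since p-value < α = 0.05, we reject H₀.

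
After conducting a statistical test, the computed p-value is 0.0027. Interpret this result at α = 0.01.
Since p = 0.0027 < α = 0.01, reject H₀.
There is sufficient evidence to reject the null hypothesis; the result is statistically significant at the 0.01 level.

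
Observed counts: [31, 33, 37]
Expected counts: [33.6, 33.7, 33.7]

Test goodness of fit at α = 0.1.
Chi-square goodness of fit test:
H₀: observed counts match expected distribution
H₁: observed counts differ from expected distribution
df = k - 1 = 2
χ² = Σ(O - E)²/E
   = (31 - 33.6)²/33.6 + (33 - 33.7)²/33.7 + (37 - 33.7)²/33.7
   = 0.201 + 0.015 + 0.323
   = 0.54
p-value = 0.7638

Since p-value > α = 0.1, we fail to reject H₀.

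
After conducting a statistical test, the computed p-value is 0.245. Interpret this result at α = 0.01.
Since p = 0.245 > α = 0.01, fail to reject H₀.
There is insufficient evidence to reject the null hypothesis; the result is not statistically significant at the 0.01 level.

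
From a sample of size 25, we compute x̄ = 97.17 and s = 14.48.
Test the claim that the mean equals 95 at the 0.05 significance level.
One-sample t-test:
H₀: μ = 95
H₁: μ ≠ 95
df = n - 1 = 24
t = (x̄ - μ₀) / (s/√n) = (97.17 - 95) / (14.48/√25) = 0.749
p-value = 0.4610

Since p-value > α = 0.05, we fail to reject H₀.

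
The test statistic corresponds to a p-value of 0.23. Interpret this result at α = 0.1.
Since p = 0.23 > α = 0.1, fail to reject H₀.
There is insufficient evidence to reject the null hypothesis; the result is not statistically significant at the 0.1 level.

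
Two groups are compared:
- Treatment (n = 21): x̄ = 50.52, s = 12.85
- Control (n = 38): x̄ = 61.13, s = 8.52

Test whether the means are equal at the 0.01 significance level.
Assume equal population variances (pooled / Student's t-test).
Student's two-sample t-test (equal variances):
H₀: μ₁ = μ₂
H₁: μ₁ ≠ μ₂
df = n₁ + n₂ - 2 = 57
Pooled variance s_p² = [(n₁-1)s₁² + (n₂-1)s₂²] / (n₁ + n₂ - 2) = [(20)(12.85²) + (37)(8.52²)] / 57 = 105.0578
SE = √(s_p²(1/n₁ + 1/n₂)) = √(105.0578 × (1/21 + 1/38)) = 2.7870
t = (x̄₁ - x̄₂) / SE = (50.52 - 61.13) / 2.7870 = -10.61 / 2.7870 = -3.807
p-value = 0.0003

Since p-value < α = 0.01, we reject H₀.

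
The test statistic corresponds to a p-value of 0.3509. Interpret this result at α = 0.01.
Since p = 0.3509 > α = 0.01, fail to reject H₀.
There is insufficient evidence to reject the null hypothesis; the result is not statistically significant at the 0.01 level.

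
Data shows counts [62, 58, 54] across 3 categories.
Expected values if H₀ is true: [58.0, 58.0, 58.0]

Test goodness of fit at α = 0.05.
Chi-square goodness of fit test:
H₀: observed counts match expected distribution
H₁: observed counts differ from expected distribution
df = k - 1 = 2
χ² = Σ(O - E)²/E
   = (62 - 58.0)²/58.0 + (58 - 58.0)²/58.0 + (54 - 58.0)²/58.0
   = 0.276 + 0.000 + 0.276
   = 0.55
p-value = 0.7589

Since p-value > α = 0.05, we fail to reject H₀.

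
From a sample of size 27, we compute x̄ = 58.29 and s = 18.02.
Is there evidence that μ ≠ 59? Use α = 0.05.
One-sample t-test:
H₀: μ = 59
H₁: μ ≠ 59
df = n - 1 = 26
t = (x̄ - μ₀) / (s/√n) = (58.29 - 59) / (18.02/√27) = -0.205
p-value = 0.8394

Since p-value > α = 0.05, we fail to reject H₀.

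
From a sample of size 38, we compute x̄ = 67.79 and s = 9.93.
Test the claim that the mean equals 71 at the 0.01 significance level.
One-sample t-test:
H₀: μ = 71
H₁: μ ≠ 71
df = n - 1 = 37
t = (x̄ - μ₀) / (s/√n) = (67.79 - 71) / (9.93/√38) = -1.993
p-value = 0.0537

Since p-value > α = 0.01, we fail to reject H₀.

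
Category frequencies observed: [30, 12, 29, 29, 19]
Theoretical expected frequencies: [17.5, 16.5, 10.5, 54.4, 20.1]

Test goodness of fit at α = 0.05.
Chi-square goodness of fit test:
H₀: observed counts match expected distribution
H₁: observed counts differ from expected distribution
df = k - 1 = 4
χ² = Σ(O - E)²/E
   = (30 - 17.5)²/17.5 + (12 - 16.5)²/16.5 + (29 - 10.5)²/10.5 + (29 - 54.4)²/54.4 + (19 - 20.1)²/20.1
   = 8.929 + 1.227 + 32.595 + 11.860 + 0.060
   = 54.67
p-value < 0.0001

Since p-value < α = 0.05, we reject H₀.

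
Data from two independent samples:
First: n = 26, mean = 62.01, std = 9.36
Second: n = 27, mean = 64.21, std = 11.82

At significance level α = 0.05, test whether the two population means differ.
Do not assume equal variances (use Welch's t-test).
Welch's two-sample t-test:
H₀: μ₁ = μ₂
H₁: μ₁ ≠ μ₂
s₁²/n₁ = 9.36²/26 = 3.3696,  s₂²/n₂ = 11.82²/27 = 5.1745
SE = √(s₁²/n₁ + s₂²/n₂) = √(3.3696 + 5.1745) = 2.9230
df (Welch-Satterthwaite) = (s₁²/n₁ + s₂²/n₂)² / [(s₁²/n₁)²/(n₁-1) + (s₂²/n₂)²/(n₂-1)] ≈ 49.19
t = (x̄₁ - x̄₂) / SE = (62.01 - 64.21) / 2.9230 = -2.20 / 2.9230 = -0.753
p-value = 0.4553

Since p-value > α = 0.05, we fail to reject H₀.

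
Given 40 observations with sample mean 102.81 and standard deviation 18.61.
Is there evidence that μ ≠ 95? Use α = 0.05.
One-sample t-test:
H₀: μ = 95
H₁: μ ≠ 95
df = n - 1 = 39
t = (x̄ - μ₀) / (s/√n) = (102.81 - 95) / (18.61/√40) = 2.654
p-value = 0.0114

Since p-value < α = 0.05, we reject H₀.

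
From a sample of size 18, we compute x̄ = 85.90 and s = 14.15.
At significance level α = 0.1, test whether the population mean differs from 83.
One-sample t-test:
H₀: μ = 83
H₁: μ ≠ 83
df = n - 1 = 17
t = (x̄ - μ₀) / (s/√n) = (85.90 - 83) / (14.15/√18) = 0.870
p-value = 0.3967

Since p-value > α = 0.1, we fail to reject H₀.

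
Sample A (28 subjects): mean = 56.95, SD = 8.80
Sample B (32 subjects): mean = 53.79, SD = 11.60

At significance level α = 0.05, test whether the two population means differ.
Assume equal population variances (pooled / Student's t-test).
Student's two-sample t-test (equal variances):
H₀: μ₁ = μ₂
H₁: μ₁ ≠ μ₂
df = n₁ + n₂ - 2 = 58
Pooled variance s_p² = [(n₁-1)s₁² + (n₂-1)s₂²] / (n₁ + n₂ - 2) = [(27)(8.80²) + (31)(11.60²)] / 58 = 107.9697
SE = √(s_p²(1/n₁ + 1/n₂)) = √(107.9697 × (1/28 + 1/32)) = 2.6889
t = (x̄₁ - x̄₂) / SE = (56.95 - 53.79) / 2.6889 = 3.16 / 2.6889 = 1.175
p-value = 0.2447

Since p-value > α = 0.05, we fail to reject H₀.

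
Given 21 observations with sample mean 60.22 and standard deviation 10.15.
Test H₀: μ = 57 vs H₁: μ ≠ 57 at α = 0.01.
One-sample t-test:
H₀: μ = 57
H₁: μ ≠ 57
df = n - 1 = 20
t = (x̄ - μ₀) / (s/√n) = (60.22 - 57) / (10.15/√21) = 1.454
p-value = 0.1615

Since p-value > α = 0.01, we fail to reject H₀.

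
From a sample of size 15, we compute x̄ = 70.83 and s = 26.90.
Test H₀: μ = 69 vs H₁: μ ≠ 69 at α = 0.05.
One-sample t-test:
H₀: μ = 69
H₁: μ ≠ 69
df = n - 1 = 14
t = (x̄ - μ₀) / (s/√n) = (70.83 - 69) / (26.90/√15) = 0.263
p-value = 0.7960

Since p-value > α = 0.05, we fail to reject H₀.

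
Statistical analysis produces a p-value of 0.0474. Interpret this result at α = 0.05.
Since p = 0.0474 < α = 0.05, reject H₀.
There is sufficient evidence to reject the null hypothesis; the result is statistically significant at the 0.05 level.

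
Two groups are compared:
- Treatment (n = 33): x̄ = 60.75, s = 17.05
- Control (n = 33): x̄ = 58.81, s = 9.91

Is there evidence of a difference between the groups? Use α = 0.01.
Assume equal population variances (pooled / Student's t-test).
Student's two-sample t-test (equal variances):
H₀: μ₁ = μ₂
H₁: μ₁ ≠ μ₂
df = n₁ + n₂ - 2 = 64
Pooled variance s_p² = [(n₁-1)s₁² + (n₂-1)s₂²] / (n₁ + n₂ - 2) = [(32)(17.05²) + (32)(9.91²)] / 64 = 194.4553
SE = √(s_p²(1/n₁ + 1/n₂)) = √(194.4553 × (1/33 + 1/33)) = 3.4330
t = (x̄₁ - x̄₂) / SE = (60.75 - 58.81) / 3.4330 = 1.94 / 3.4330 = 0.565
p-value = 0.5740

Since p-value > α = 0.01, we fail to reject H₀.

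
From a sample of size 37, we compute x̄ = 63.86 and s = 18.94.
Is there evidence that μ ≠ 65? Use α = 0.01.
One-sample t-test:
H₀: μ = 65
H₁: μ ≠ 65
df = n - 1 = 36
t = (x̄ - μ₀) / (s/√n) = (63.86 - 65) / (18.94/√37) = -0.366
p-value = 0.7164

Since p-value > α = 0.01, we fail to reject H₀.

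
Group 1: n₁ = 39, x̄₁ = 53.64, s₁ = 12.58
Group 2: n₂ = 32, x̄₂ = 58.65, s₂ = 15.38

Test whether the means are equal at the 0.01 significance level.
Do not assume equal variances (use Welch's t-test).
Welch's two-sample t-test:
H₀: μ₁ = μ₂
H₁: μ₁ ≠ μ₂
s₁²/n₁ = 12.58²/39 = 4.0579,  s₂²/n₂ = 15.38²/32 = 7.3920
SE = √(s₁²/n₁ + s₂²/n₂) = √(4.0579 + 7.3920) = 3.3838
df (Welch-Satterthwaite) = (s₁²/n₁ + s₂²/n₂)² / [(s₁²/n₁)²/(n₁-1) + (s₂²/n₂)²/(n₂-1)] ≈ 59.70
t = (x̄₁ - x̄₂) / SE = (53.64 - 58.65) / 3.3838 = -5.01 / 3.3838 = -1.481
p-value = 0.1440

Since p-value > α = 0.01, we fail to reject H₀.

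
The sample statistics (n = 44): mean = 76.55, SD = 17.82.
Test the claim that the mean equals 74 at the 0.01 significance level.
One-sample t-test:
H₀: μ = 74
H₁: μ ≠ 74
df = n - 1 = 43
t = (x̄ - μ₀) / (s/√n) = (76.55 - 74) / (17.82/√44) = 0.949
p-value = 0.3478

Since p-value > α = 0.01, we fail to reject H₀.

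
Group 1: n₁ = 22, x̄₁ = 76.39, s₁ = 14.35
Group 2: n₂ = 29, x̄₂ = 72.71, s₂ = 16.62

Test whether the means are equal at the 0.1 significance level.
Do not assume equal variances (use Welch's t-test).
Welch's two-sample t-test:
H₀: μ₁ = μ₂
H₁: μ₁ ≠ μ₂
s₁²/n₁ = 14.35²/22 = 9.3601,  s₂²/n₂ = 16.62²/29 = 9.5250
SE = √(s₁²/n₁ + s₂²/n₂) = √(9.3601 + 9.5250) = 4.3457
df (Welch-Satterthwaite) = (s₁²/n₁ + s₂²/n₂)² / [(s₁²/n₁)²/(n₁-1) + (s₂²/n₂)²/(n₂-1)] ≈ 48.12
t = (x̄₁ - x̄₂) / SE = (76.39 - 72.71) / 4.3457 = 3.68 / 4.3457 = 0.847
p-value = 0.4013

Since p-value > α = 0.1, we fail to reject H₀.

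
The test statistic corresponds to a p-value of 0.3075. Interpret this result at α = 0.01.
Since p = 0.3075 > α = 0.01, fail to reject H₀.
There is insufficient evidence to reject the null hypothesis; the result is not statistically significant at the 0.01 level.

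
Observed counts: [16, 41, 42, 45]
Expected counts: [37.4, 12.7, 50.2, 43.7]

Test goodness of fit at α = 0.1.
Chi-square goodness of fit test:
H₀: observed counts match expected distribution
H₁: observed counts differ from expected distribution
df = k - 1 = 3
χ² = Σ(O - E)²/E
   = (16 - 37.4)²/37.4 + (41 - 12.7)²/12.7 + (42 - 50.2)²/50.2 + (45 - 43.7)²/43.7
   = 12.245 + 63.062 + 1.339 + 0.039
   = 76.69
p-value < 0.0001

Since p-value < α = 0.1, we reject H₀.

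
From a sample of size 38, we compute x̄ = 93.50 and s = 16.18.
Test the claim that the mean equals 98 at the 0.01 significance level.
One-sample t-test:
H₀: μ = 98
H₁: μ ≠ 98
df = n - 1 = 37
t = (x̄ - μ₀) / (s/√n) = (93.50 - 98) / (16.18/√38) = -1.714
p-value = 0.0948

Since p-value > α = 0.01, we fail to reject H₀.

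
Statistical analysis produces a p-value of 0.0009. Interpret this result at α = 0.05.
Since p = 0.0009 < α = 0.05, reject H₀.
There is sufficient evidence to reject the null hypothesis; the result is statistically significant at the 0.05 level.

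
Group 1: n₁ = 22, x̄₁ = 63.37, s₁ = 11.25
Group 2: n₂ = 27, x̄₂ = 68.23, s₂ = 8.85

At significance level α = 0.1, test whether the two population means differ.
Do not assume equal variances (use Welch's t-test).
Welch's two-sample t-test:
H₀: μ₁ = μ₂
H₁: μ₁ ≠ μ₂
s₁²/n₁ = 11.25²/22 = 5.7528,  s₂²/n₂ = 8.85²/27 = 2.9008
SE = √(s₁²/n₁ + s₂²/n₂) = √(5.7528 + 2.9008) = 2.9417
df (Welch-Satterthwaite) = (s₁²/n₁ + s₂²/n₂)² / [(s₁²/n₁)²/(n₁-1) + (s₂²/n₂)²/(n₂-1)] ≈ 39.42
t = (x̄₁ - x̄₂) / SE = (63.37 - 68.23) / 2.9417 = -4.86 / 2.9417 = -1.652
p-value = 0.1065

Since p-value > α = 0.1, we fail to reject H₀.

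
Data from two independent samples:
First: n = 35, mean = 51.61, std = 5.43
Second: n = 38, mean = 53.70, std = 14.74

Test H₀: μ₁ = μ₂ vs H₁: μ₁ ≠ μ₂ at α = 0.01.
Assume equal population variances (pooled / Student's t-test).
Student's two-sample t-test (equal variances):
H₀: μ₁ = μ₂
H₁: μ₁ ≠ μ₂
df = n₁ + n₂ - 2 = 71
Pooled variance s_p² = [(n₁-1)s₁² + (n₂-1)s₂²] / (n₁ + n₂ - 2) = [(34)(5.43²) + (37)(14.74²)] / 71 = 127.3435
SE = √(s_p²(1/n₁ + 1/n₂)) = √(127.3435 × (1/35 + 1/38)) = 2.6438
t = (x̄₁ - x̄₂) / SE = (51.61 - 53.70) / 2.6438 = -2.09 / 2.6438 = -0.791
p-value = 0.4318

Since p-value > α = 0.01, we fail to reject H₀.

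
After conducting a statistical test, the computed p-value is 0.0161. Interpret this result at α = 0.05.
Since p = 0.0161 < α = 0.05, reject H₀.
There is sufficient evidence to reject the null hypothesis; the result is statistically significant at the 0.05 level.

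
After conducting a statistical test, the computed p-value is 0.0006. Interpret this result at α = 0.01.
Since p = 0.0006 < α = 0.01, reject H₀.
There is sufficient evidence to reject the null hypothesis; the result is statistically significant at the 0.01 level.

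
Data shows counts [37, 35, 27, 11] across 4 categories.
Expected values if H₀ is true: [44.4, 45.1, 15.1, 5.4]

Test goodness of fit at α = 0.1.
Chi-square goodness of fit test:
H₀: observed counts match expected distribution
H₁: observed counts differ from expected distribution
df = k - 1 = 3
χ² = Σ(O - E)²/E
   = (37 - 44.4)²/44.4 + (35 - 45.1)²/45.1 + (27 - 15.1)²/15.1 + (11 - 5.4)²/5.4
   = 1.233 + 2.262 + 9.378 + 5.807
   = 18.68
p-value = 0.0003

Since p-value < α = 0.1, we reject H₀.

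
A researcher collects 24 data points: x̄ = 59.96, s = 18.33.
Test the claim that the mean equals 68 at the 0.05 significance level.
One-sample t-test:
H₀: μ = 68
H₁: μ ≠ 68
df = n - 1 = 23
t = (x̄ - μ₀) / (s/√n) = (59.96 - 68) / (18.33/√24) = -2.149
p-value = 0.0424

Since p-value < α = 0.05, we reject H₀.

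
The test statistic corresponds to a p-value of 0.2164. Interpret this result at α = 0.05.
Since p = 0.2164 > α = 0.05, fail to reject H₀.
There is insufficient evidence to reject the null hypothesis; the result is not statistically significant at the 0.05 level.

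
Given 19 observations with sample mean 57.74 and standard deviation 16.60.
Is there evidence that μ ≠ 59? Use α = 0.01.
One-sample t-test:
H₀: μ = 59
H₁: μ ≠ 59
df = n - 1 = 18
t = (x̄ - μ₀) / (s/√n) = (57.74 - 59) / (16.60/√19) = -0.331
p-value = 0.7446

Since p-value > α = 0.01, we fail to reject H₀.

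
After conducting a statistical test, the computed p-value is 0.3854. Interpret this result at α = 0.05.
Since p = 0.3854 > α = 0.05, fail to reject H₀.
There is insufficient evidence to reject the null hypothesis; the result is not statistically significant at the 0.05 level.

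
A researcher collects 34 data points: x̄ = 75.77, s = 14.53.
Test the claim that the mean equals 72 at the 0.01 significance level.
One-sample t-test:
H₀: μ = 72
H₁: μ ≠ 72
df = n - 1 = 33
t = (x̄ - μ₀) / (s/√n) = (75.77 - 72) / (14.53/√34) = 1.513
p-value = 0.1398

Since p-value > α = 0.01, we fail to reject H₀.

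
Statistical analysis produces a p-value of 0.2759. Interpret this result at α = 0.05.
Since p = 0.2759 > α = 0.05, fail to reject H₀.
There is insufficient evidence to reject the null hypothesis; the result is not statistically significant at the 0.05 level.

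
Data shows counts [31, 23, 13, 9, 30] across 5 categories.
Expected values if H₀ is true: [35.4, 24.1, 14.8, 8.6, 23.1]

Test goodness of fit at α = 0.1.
Chi-square goodness of fit test:
H₀: observed counts match expected distribution
H₁: observed counts differ from expected distribution
df = k - 1 = 4
χ² = Σ(O - E)²/E
   = (31 - 35.4)²/35.4 + (23 - 24.1)²/24.1 + (13 - 14.8)²/14.8 + (9 - 8.6)²/8.6 + (30 - 23.1)²/23.1
   = 0.547 + 0.050 + 0.219 + 0.019 + 2.061
   = 2.90
p-value = 0.5754

Since p-value > α = 0.1, we fail to reject H₀.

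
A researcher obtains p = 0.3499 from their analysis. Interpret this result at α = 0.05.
Since p = 0.3499 > α = 0.05, fail to reject H₀.
There is insufficient evidence to reject the null hypothesis; the result is not statistically significant at the 0.05 level.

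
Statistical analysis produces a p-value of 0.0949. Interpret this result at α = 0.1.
Since p = 0.0949 < α = 0.1, reject H₀.
There is sufficient evidence to reject the null hypothesis; the result is statistically significant at the 0.1 level.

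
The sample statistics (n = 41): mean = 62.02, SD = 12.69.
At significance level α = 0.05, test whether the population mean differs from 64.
One-sample t-test:
H₀: μ = 64
H₁: μ ≠ 64
df = n - 1 = 40
t = (x̄ - μ₀) / (s/√n) = (62.02 - 64) / (12.69/√41) = -0.999
p-value = 0.3238

Since p-value > α = 0.05, we fail to reject H₀.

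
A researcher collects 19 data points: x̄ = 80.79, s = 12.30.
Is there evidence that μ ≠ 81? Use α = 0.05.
One-sample t-test:
H₀: μ = 81
H₁: μ ≠ 81
df = n - 1 = 18
t = (x̄ - μ₀) / (s/√n) = (80.79 - 81) / (12.30/√19) = -0.074
p-value = 0.9415

Since p-value > α = 0.05, we fail to reject H₀.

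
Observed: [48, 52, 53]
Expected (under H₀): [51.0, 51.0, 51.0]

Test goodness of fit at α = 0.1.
Chi-square goodness of fit test:
H₀: observed counts match expected distribution
H₁: observed counts differ from expected distribution
df = k - 1 = 2
χ² = Σ(O - E)²/E
   = (48 - 51.0)²/51.0 + (52 - 51.0)²/51.0 + (53 - 51.0)²/51.0
   = 0.176 + 0.020 + 0.078
   = 0.27
p-value = 0.8717

Since p-value > α = 0.1, we fail to reject H₀.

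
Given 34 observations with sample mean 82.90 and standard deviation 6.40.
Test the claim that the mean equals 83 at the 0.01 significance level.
One-sample t-test:
H₀: μ = 83
H₁: μ ≠ 83
df = n - 1 = 33
t = (x̄ - μ₀) / (s/√n) = (82.90 - 83) / (6.40/√34) = -0.091
p-value = 0.9280

Since p-value > α = 0.01, we fail to reject H₀.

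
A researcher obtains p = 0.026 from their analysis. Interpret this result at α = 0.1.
Since p = 0.026 < α = 0.1, reject H₀.
There is sufficient evidence to reject the null hypothesis; the result is statistically significant at the 0.1 level.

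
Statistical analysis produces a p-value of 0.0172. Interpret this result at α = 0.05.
Since p = 0.0172 < α = 0.05, reject H₀.
There is sufficient evidence to reject the null hypothesis; the result is statistically significant at the 0.05 level.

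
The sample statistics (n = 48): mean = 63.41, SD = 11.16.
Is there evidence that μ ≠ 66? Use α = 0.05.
One-sample t-test:
H₀: μ = 66
H₁: μ ≠ 66
df = n - 1 = 47
t = (x̄ - μ₀) / (s/√n) = (63.41 - 66) / (11.16/√48) = -1.608
p-value = 0.1146

Since p-value > α = 0.05, we fail to reject H₀.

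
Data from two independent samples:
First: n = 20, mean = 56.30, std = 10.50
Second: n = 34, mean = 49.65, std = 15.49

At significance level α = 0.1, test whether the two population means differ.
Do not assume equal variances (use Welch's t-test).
Welch's two-sample t-test:
H₀: μ₁ = μ₂
H₁: μ₁ ≠ μ₂
s₁²/n₁ = 10.50²/20 = 5.5125,  s₂²/n₂ = 15.49²/34 = 7.0571
SE = √(s₁²/n₁ + s₂²/n₂) = √(5.5125 + 7.0571) = 3.5454
df (Welch-Satterthwaite) = (s₁²/n₁ + s₂²/n₂)² / [(s₁²/n₁)²/(n₁-1) + (s₂²/n₂)²/(n₂-1)] ≈ 50.83
t = (x̄₁ - x̄₂) / SE = (56.30 - 49.65) / 3.5454 = 6.65 / 3.5454 = 1.876
p-value = 0.0664

Since p-value < α = 0.1, we reject H₀.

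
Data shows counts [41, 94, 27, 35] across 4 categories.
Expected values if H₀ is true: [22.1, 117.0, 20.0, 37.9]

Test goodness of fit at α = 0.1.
Chi-square goodness of fit test:
H₀: observed counts match expected distribution
H₁: observed counts differ from expected distribution
df = k - 1 = 3
χ² = Σ(O - E)²/E
   = (41 - 22.1)²/22.1 + (94 - 117.0)²/117.0 + (27 - 20.0)²/20.0 + (35 - 37.9)²/37.9
   = 16.163 + 4.521 + 2.450 + 0.222
   = 23.36
p-value < 0.0001

Since p-value < α = 0.1, we reject H₀.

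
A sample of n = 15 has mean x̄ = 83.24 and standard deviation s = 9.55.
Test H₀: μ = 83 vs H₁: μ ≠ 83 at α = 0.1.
One-sample t-test:
H₀: μ = 83
H₁: μ ≠ 83
df = n - 1 = 14
t = (x̄ - μ₀) / (s/√n) = (83.24 - 83) / (9.55/√15) = 0.097
p-value = 0.9238

Since p-value > α = 0.1, we fail to reject H₀.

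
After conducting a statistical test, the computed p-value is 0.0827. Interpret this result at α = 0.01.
Since p = 0.0827 > α = 0.01, fail to reject H₀.
There is insufficient evidence to reject the null hypothesis; the result is not statistically significant at the 0.01 level.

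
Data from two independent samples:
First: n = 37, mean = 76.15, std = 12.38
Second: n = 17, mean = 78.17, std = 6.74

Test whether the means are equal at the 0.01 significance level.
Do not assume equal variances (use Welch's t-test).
Welch's two-sample t-test:
H₀: μ₁ = μ₂
H₁: μ₁ ≠ μ₂
s₁²/n₁ = 12.38²/37 = 4.1423,  s₂²/n₂ = 6.74²/17 = 2.6722
SE = √(s₁²/n₁ + s₂²/n₂) = √(4.1423 + 2.6722) = 2.6105
df (Welch-Satterthwaite) = (s₁²/n₁ + s₂²/n₂)² / [(s₁²/n₁)²/(n₁-1) + (s₂²/n₂)²/(n₂-1)] ≈ 50.32
t = (x̄₁ - x̄₂) / SE = (76.15 - 78.17) / 2.6105 = -2.02 / 2.6105 = -0.774
p-value = 0.4427

Since p-value > α = 0.01, we fail to reject H₀.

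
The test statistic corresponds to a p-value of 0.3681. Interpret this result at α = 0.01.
Since p = 0.3681 > α = 0.01, fail to reject H₀.
There is insufficient evidence to reject the null hypothesis; the result is not statistically significant at the 0.01 level.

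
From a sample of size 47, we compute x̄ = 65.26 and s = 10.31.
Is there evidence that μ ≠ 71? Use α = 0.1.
One-sample t-test:
H₀: μ = 71
H₁: μ ≠ 71
df = n - 1 = 46
t = (x̄ - μ₀) / (s/√n) = (65.26 - 71) / (10.31/√47) = -3.817
p-value = 0.0004

Since p-value < α = 0.1, we reject H₀.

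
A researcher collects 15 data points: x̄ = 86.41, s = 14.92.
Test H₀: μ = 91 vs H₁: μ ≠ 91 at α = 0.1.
One-sample t-test:
H₀: μ = 91
H₁: μ ≠ 91
df = n - 1 = 14
t = (x̄ - μ₀) / (s/√n) = (86.41 - 91) / (14.92/√15) = -1.191
p-value = 0.2533

Since p-value > α = 0.1, we fail to reject H₀.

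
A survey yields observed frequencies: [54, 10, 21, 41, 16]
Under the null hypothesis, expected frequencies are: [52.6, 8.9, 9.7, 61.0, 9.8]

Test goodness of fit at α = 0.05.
Chi-square goodness of fit test:
H₀: observed counts match expected distribution
H₁: observed counts differ from expected distribution
df = k - 1 = 4
χ² = Σ(O - E)²/E
   = (54 - 52.6)²/52.6 + (10 - 8.9)²/8.9 + (21 - 9.7)²/9.7 + (41 - 61.0)²/61.0 + (16 - 9.8)²/9.8
   = 0.037 + 0.136 + 13.164 + 6.557 + 3.922
   = 23.82
p-value = 0.0001

Since p-value < α = 0.05, we reject H₀.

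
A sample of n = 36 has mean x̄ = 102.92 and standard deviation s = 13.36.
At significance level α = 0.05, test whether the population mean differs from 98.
One-sample t-test:
H₀: μ = 98
H₁: μ ≠ 98
df = n - 1 = 35
t = (x̄ - μ₀) / (s/√n) = (102.92 - 98) / (13.36/√36) = 2.210
p-value = 0.0338

Since p-value < α = 0.05, we reject H₀.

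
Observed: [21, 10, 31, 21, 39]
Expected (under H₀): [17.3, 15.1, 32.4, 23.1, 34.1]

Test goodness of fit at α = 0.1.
Chi-square goodness of fit test:
H₀: observed counts match expected distribution
H₁: observed counts differ from expected distribution
df = k - 1 = 4
χ² = Σ(O - E)²/E
   = (21 - 17.3)²/17.3 + (10 - 15.1)²/15.1 + (31 - 32.4)²/32.4 + (21 - 23.1)²/23.1 + (39 - 34.1)²/34.1
   = 0.791 + 1.723 + 0.060 + 0.191 + 0.704
   = 3.47
p-value = 0.4826

Since p-value > α = 0.1, we fail to reject H₀.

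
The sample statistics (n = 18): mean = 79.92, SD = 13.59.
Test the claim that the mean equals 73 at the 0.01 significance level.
One-sample t-test:
H₀: μ = 73
H₁: μ ≠ 73
df = n - 1 = 17
t = (x̄ - μ₀) / (s/√n) = (79.92 - 73) / (13.59/√18) = 2.160
p-value = 0.0453

Since p-value > α = 0.01, we fail to reject H₀.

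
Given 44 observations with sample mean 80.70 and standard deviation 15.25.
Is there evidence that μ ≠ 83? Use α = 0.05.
One-sample t-test:
H₀: μ = 83
H₁: μ ≠ 83
df = n - 1 = 43
t = (x̄ - μ₀) / (s/√n) = (80.70 - 83) / (15.25/√44) = -1.000
p-value = 0.3227

Since p-value > α = 0.05, we fail to reject H₀.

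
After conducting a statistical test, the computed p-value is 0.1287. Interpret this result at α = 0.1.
Since p = 0.1287 > α = 0.1, fail to reject H₀.
There is insufficient evidence to reject the null hypothesis; the result is not statistically significant at the 0.1 level.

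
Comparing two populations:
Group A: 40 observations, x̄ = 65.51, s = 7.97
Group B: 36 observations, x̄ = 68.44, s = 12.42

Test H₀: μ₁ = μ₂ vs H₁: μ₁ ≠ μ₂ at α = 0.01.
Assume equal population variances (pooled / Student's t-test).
Student's two-sample t-test (equal variances):
H₀: μ₁ = μ₂
H₁: μ₁ ≠ μ₂
df = n₁ + n₂ - 2 = 74
Pooled variance s_p² = [(n₁-1)s₁² + (n₂-1)s₂²] / (n₁ + n₂ - 2) = [(39)(7.97²) + (35)(12.42²)] / 74 = 106.4363
SE = √(s_p²(1/n₁ + 1/n₂)) = √(106.4363 × (1/40 + 1/36)) = 2.3701
t = (x̄₁ - x̄₂) / SE = (65.51 - 68.44) / 2.3701 = -2.93 / 2.3701 = -1.236
p-value = 0.2203

Since p-value > α = 0.01, we fail to reject H₀.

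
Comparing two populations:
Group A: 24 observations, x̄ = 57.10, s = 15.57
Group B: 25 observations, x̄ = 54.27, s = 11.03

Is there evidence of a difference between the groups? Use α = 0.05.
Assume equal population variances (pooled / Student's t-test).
Student's two-sample t-test (equal variances):
H₀: μ₁ = μ₂
H₁: μ₁ ≠ μ₂
df = n₁ + n₂ - 2 = 47
Pooled variance s_p² = [(n₁-1)s₁² + (n₂-1)s₂²] / (n₁ + n₂ - 2) = [(23)(15.57²) + (24)(11.03²)] / 47 = 180.7582
SE = √(s_p²(1/n₁ + 1/n₂)) = √(180.7582 × (1/24 + 1/25)) = 3.8421
t = (x̄₁ - x̄₂) / SE = (57.10 - 54.27) / 3.8421 = 2.83 / 3.8421 = 0.737
p-value = 0.4650

Since p-value > α = 0.05, we fail to reject H₀.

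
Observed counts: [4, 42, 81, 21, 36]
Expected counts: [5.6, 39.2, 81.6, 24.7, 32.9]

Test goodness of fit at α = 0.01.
Chi-square goodness of fit test:
H₀: observed counts match expected distribution
H₁: observed counts differ from expected distribution
df = k - 1 = 4
χ² = Σ(O - E)²/E
   = (4 - 5.6)²/5.6 + (42 - 39.2)²/39.2 + (81 - 81.6)²/81.6 + (21 - 24.7)²/24.7 + (36 - 32.9)²/32.9
   = 0.457 + 0.200 + 0.004 + 0.554 + 0.292
   = 1.51
p-value = 0.8252

Since p-value > α = 0.01, we fail to reject H₀.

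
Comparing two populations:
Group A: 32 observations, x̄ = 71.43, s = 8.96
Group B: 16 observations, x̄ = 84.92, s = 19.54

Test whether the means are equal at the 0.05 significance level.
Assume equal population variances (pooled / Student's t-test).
Student's two-sample t-test (equal variances):
H₀: μ₁ = μ₂
H₁: μ₁ ≠ μ₂
df = n₁ + n₂ - 2 = 46
Pooled variance s_p² = [(n₁-1)s₁² + (n₂-1)s₂²] / (n₁ + n₂ - 2) = [(31)(8.96²) + (15)(19.54²)] / 46 = 178.6066
SE = √(s_p²(1/n₁ + 1/n₂)) = √(178.6066 × (1/32 + 1/16)) = 4.0920
t = (x̄₁ - x̄₂) / SE = (71.43 - 84.92) / 4.0920 = -13.49 / 4.0920 = -3.297
p-value = 0.0019

Since p-value < α = 0.05, we reject H₀.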